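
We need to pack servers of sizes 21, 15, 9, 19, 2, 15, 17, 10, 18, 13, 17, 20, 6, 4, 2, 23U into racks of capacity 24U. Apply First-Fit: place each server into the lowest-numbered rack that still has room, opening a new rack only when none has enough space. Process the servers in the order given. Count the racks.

Put 21U in rack 1; 3U remain.
Put 15U in rack 2; 9U remain.
Put 9U in rack 2; 0U remain.
Put 19U in rack 3; 5U remain.
Put 2U in rack 1; 1U remain.
Put 15U in rack 4; 9U remain.
Put 17U in rack 5; 7U remain.
Put 10U in rack 6; 14U remain.
Put 18U in rack 7; 6U remain.
Put 13U in rack 6; 1U remain.
Put 17U in rack 8; 7U remain.
Put 20U in rack 9; 4U remain.
Put 6U in rack 4; 3U remain.
Put 4U in rack 3; 1U remain.
Put 2U in rack 4; 1U remain.
Put 23U in rack 10; 1U remain.

10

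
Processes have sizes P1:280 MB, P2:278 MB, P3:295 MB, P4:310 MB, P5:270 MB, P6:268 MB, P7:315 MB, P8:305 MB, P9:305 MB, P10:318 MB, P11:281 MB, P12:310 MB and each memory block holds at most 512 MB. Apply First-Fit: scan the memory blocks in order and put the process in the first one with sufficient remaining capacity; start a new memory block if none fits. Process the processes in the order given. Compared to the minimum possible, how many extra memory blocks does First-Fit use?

First-Fit: [280] [278] [295] [310] [270] [268] [315] [305] [305] [318] [281] [310] → 12 memory blocks.
12 processes exceed 256 MB (half the capacity), and no two of those can share a memory block, so at least 12 memory blocks are needed.
So 12 is already optimal.

0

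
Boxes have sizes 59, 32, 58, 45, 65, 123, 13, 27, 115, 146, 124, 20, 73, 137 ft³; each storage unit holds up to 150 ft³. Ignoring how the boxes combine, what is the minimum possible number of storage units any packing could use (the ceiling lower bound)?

7

Total size = 59 + 32 + 58 + 45 + 65 + 123 + 13 + 27 + 115 + 146 + 124 + 20 + 73 + 137 = 1037 ft³.
⌈1037 / 150⌉ = 7.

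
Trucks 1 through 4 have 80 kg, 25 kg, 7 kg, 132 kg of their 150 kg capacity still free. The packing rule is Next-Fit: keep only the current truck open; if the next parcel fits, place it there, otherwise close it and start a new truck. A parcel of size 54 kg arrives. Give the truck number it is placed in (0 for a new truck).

4

Next-Fit only looks at truck 4, which has 132 kg free.
54 kg fits there.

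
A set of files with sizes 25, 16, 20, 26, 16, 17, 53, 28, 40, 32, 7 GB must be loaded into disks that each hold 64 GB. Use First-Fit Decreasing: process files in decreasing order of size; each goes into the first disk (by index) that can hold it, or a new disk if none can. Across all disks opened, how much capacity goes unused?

Sorted descending: 53, 40, 32, 28, 26, 25, 20, 17, 16, 16, 7.
53 GB → disk 1 (remaining 11 GB)
40 GB → disk 2 (remaining 24 GB)
32 GB → disk 3 (remaining 32 GB)
28 GB → disk 3 (remaining 4 GB)
26 GB → disk 4 (remaining 38 GB)
25 GB → disk 4 (remaining 13 GB)
20 GB → disk 2 (remaining 4 GB)
17 GB → disk 5 (remaining 47 GB)
16 GB → disk 5 (remaining 31 GB)
16 GB → disk 5 (remaining 15 GB)
7 GB → disk 1 (remaining 4 GB)
5 disks × 64 GB = 320 GB; used 280 GB; unused 40 GB.

40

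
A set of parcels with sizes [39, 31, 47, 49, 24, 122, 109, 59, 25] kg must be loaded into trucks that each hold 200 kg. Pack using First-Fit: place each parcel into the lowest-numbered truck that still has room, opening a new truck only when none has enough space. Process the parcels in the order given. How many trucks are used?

39 kg → truck 1 (remaining 161 kg)
31 kg → truck 1 (remaining 130 kg)
47 kg → truck 1 (remaining 83 kg)
49 kg → truck 1 (remaining 34 kg)
24 kg → truck 1 (remaining 10 kg)
122 kg → truck 2 (remaining 78 kg)
109 kg → truck 3 (remaining 91 kg)
59 kg → truck 2 (remaining 19 kg)
25 kg → truck 3 (remaining 66 kg)
Final trucks: [39,31,47,49,24] [122,59] [109,25].

3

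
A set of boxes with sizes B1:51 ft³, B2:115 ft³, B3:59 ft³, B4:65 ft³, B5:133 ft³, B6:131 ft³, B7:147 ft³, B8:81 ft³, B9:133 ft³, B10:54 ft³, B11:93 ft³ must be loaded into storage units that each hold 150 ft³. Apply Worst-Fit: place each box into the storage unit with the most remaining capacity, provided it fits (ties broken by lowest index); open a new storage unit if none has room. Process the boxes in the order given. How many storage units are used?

Put B1 (51 ft³) in storage unit 1; 99 ft³ remain.
Put B2 (115 ft³) in storage unit 2; 35 ft³ remain.
Put B3 (59 ft³) in storage unit 1; 40 ft³ remain.
Put B4 (65 ft³) in storage unit 3; 85 ft³ remain.
Put B5 (133 ft³) in storage unit 4; 17 ft³ remain.
Put B6 (131 ft³) in storage unit 5; 19 ft³ remain.
Put B7 (147 ft³) in storage unit 6; 3 ft³ remain.
Put B8 (81 ft³) in storage unit 3; 4 ft³ remain.
Put B9 (133 ft³) in storage unit 7; 17 ft³ remain.
Put B10 (54 ft³) in storage unit 8; 96 ft³ remain.
Put B11 (93 ft³) in storage unit 8; 3 ft³ remain.
Final storage units: [51,59] [115] [65,81] [133] [131] [147] [133] [54,93].

8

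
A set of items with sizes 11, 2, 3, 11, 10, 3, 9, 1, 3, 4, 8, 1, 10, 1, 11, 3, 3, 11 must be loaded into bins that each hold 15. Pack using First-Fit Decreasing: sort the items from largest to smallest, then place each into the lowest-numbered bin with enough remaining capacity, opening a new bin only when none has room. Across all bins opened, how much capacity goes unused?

Sorted descending: 11, 11, 11, 11, 10, 10, 9, 8, 4, 3, 3, 3, 3, 3, 2, 1, 1, 1.
bin 1: place 11, 4 left
bin 2: place 11, 4 left
bin 3: place 11, 4 left
bin 4: place 11, 4 left
bin 5: place 10, 5 left
bin 6: place 10, 5 left
bin 7: place 9, 6 left
bin 8: place 8, 7 left
bin 1: place 4, 0 left
bin 2: place 3, 1 left
bin 3: place 3, 1 left
bin 4: place 3, 1 left
bin 5: place 3, 2 left
bin 6: place 3, 2 left
bin 5: place 2, 0 left
bin 2: place 1, 0 left
bin 3: place 1, 0 left
bin 4: place 1, 0 left
8 bins × 15 = 120; used 105; unused 15.

15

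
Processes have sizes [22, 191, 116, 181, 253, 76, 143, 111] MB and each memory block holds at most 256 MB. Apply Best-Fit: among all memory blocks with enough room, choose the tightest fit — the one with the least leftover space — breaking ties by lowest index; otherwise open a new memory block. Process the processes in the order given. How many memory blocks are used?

5

Put 22 MB in memory block 1; 234 MB remain.
Put 191 MB in memory block 1; 43 MB remain.
Put 116 MB in memory block 2; 140 MB remain.
Put 181 MB in memory block 3; 75 MB remain.
Put 253 MB in memory block 4; 3 MB remain.
Put 76 MB in memory block 2; 64 MB remain.
Put 143 MB in memory block 5; 113 MB remain.
Put 111 MB in memory block 5; 2 MB remain.
Final memory blocks: [22,191] [116,76] [181] [253] [143,111].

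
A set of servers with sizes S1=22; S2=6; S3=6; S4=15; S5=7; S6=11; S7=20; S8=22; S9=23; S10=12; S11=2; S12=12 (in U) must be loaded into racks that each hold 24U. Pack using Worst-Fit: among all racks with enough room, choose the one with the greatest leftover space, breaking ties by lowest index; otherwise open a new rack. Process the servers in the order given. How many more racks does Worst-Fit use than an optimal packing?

Worst-Fit: [22] [6,6,7] [15,2] [11,12] [20] [22] [23] [12] → 8 racks.
Total size 158U; any packing needs at least ⌈158/24⌉ = 7 racks.
An optimal packing achieves that bound: [23] [22,2] [22] [20] [15,7] [12,12] [11,6,6] → 7 racks.
Excess: 8 − 7 = 1.

1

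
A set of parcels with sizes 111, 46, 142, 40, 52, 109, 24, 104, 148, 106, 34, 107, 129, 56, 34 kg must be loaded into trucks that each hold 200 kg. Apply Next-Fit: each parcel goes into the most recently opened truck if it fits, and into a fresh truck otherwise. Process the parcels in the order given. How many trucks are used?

9

truck 1: place 111 kg, 89 kg left
truck 1: place 46 kg, 43 kg left
truck 2: place 142 kg, 58 kg left
truck 2: place 40 kg, 18 kg left
truck 3: place 52 kg, 148 kg left
truck 3: place 109 kg, 39 kg left
truck 3: place 24 kg, 15 kg left
truck 4: place 104 kg, 96 kg left
truck 5: place 148 kg, 52 kg left
truck 6: place 106 kg, 94 kg left
truck 6: place 34 kg, 60 kg left
truck 7: place 107 kg, 93 kg left
truck 8: place 129 kg, 71 kg left
truck 8: place 56 kg, 15 kg left
truck 9: place 34 kg, 166 kg left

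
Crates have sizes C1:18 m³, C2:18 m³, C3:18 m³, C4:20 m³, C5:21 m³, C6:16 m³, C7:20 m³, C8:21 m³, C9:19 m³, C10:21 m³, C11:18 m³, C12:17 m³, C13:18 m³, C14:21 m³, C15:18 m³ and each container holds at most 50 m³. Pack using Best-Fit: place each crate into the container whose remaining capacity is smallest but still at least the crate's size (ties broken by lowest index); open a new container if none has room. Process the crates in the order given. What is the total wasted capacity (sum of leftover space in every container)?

Put C1 (18 m³) in container 1; 32 m³ remain.
Put C2 (18 m³) in container 1; 14 m³ remain.
Put C3 (18 m³) in container 2; 32 m³ remain.
Put C4 (20 m³) in container 2; 12 m³ remain.
Put C5 (21 m³) in container 3; 29 m³ remain.
Put C6 (16 m³) in container 3; 13 m³ remain.
Put C7 (20 m³) in container 4; 30 m³ remain.
Put C8 (21 m³) in container 4; 9 m³ remain.
Put C9 (19 m³) in container 5; 31 m³ remain.
Put C10 (21 m³) in container 5; 10 m³ remain.
Put C11 (18 m³) in container 6; 32 m³ remain.
Put C12 (17 m³) in container 6; 15 m³ remain.
Put C13 (18 m³) in container 7; 32 m³ remain.
Put C14 (21 m³) in container 7; 11 m³ remain.
Put C15 (18 m³) in container 8; 32 m³ remain.
8 containers × 50 m³ = 400 m³; used 284 m³; unused 116 m³.

116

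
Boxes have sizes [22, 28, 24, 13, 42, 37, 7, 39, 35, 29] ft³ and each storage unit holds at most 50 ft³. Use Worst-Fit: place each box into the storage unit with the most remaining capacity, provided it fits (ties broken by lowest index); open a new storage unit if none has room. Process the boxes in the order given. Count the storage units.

7

22 ft³ → storage unit 1 (remaining 28 ft³)
28 ft³ → storage unit 1 (remaining 0 ft³)
24 ft³ → storage unit 2 (remaining 26 ft³)
13 ft³ → storage unit 2 (remaining 13 ft³)
42 ft³ → storage unit 3 (remaining 8 ft³)
37 ft³ → storage unit 4 (remaining 13 ft³)
7 ft³ → storage unit 2 (remaining 6 ft³)
39 ft³ → storage unit 5 (remaining 11 ft³)
35 ft³ → storage unit 6 (remaining 15 ft³)
29 ft³ → storage unit 7 (remaining 21 ft³)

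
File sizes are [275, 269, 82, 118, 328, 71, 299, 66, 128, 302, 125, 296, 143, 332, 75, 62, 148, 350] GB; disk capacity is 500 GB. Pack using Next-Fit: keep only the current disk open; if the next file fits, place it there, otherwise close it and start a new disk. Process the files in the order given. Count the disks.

8

Put 275 GB in disk 1; 225 GB remain.
Put 269 GB in disk 2; 231 GB remain.
Put 82 GB in disk 2; 149 GB remain.
Put 118 GB in disk 2; 31 GB remain.
Put 328 GB in disk 3; 172 GB remain.
Put 71 GB in disk 3; 101 GB remain.
Put 299 GB in disk 4; 201 GB remain.
Put 66 GB in disk 4; 135 GB remain.
Put 128 GB in disk 4; 7 GB remain.
Put 302 GB in disk 5; 198 GB remain.
Put 125 GB in disk 5; 73 GB remain.
Put 296 GB in disk 6; 204 GB remain.
Put 143 GB in disk 6; 61 GB remain.
Put 332 GB in disk 7; 168 GB remain.
Put 75 GB in disk 7; 93 GB remain.
Put 62 GB in disk 7; 31 GB remain.
Put 148 GB in disk 8; 352 GB remain.
Put 350 GB in disk 8; 2 GB remain.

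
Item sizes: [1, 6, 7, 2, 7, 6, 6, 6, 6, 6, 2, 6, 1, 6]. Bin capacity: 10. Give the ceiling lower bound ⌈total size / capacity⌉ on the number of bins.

Total size = 1 + 6 + 7 + 2 + 7 + 6 + 6 + 6 + 6 + 6 + 2 + 6 + 1 + 6 = 68.
⌈68 / 10⌉ = 7.

7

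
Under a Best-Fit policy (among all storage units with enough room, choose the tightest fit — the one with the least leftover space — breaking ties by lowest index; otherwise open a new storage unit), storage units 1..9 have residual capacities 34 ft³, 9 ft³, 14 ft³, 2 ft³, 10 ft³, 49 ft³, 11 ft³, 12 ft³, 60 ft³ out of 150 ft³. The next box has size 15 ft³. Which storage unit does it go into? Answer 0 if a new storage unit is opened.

1

Storage units with room: storage unit 1 (34 ft³), storage unit 6 (49 ft³), storage unit 9 (60 ft³).
Tightest fit is storage unit 1 with 34 ft³ free.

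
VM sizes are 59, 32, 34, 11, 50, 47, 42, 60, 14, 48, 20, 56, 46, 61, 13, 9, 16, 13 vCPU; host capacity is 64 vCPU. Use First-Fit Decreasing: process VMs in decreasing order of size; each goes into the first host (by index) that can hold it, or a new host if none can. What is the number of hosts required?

Sorted descending: 61, 60, 59, 56, 50, 48, 47, 46, 42, 34, 32, 20, 16, 14, 13, 13, 11, 9.
Put 61 vCPU in host 1; 3 vCPU remain.
Put 60 vCPU in host 2; 4 vCPU remain.
Put 59 vCPU in host 3; 5 vCPU remain.
Put 56 vCPU in host 4; 8 vCPU remain.
Put 50 vCPU in host 5; 14 vCPU remain.
Put 48 vCPU in host 6; 16 vCPU remain.
Put 47 vCPU in host 7; 17 vCPU remain.
Put 46 vCPU in host 8; 18 vCPU remain.
Put 42 vCPU in host 9; 22 vCPU remain.
Put 34 vCPU in host 10; 30 vCPU remain.
Put 32 vCPU in host 11; 32 vCPU remain.
Put 20 vCPU in host 9; 2 vCPU remain.
Put 16 vCPU in host 6; 0 vCPU remain.
Put 14 vCPU in host 5; 0 vCPU remain.
Put 13 vCPU in host 7; 4 vCPU remain.
Put 13 vCPU in host 8; 5 vCPU remain.
Put 11 vCPU in host 10; 19 vCPU remain.
Put 9 vCPU in host 10; 10 vCPU remain.

11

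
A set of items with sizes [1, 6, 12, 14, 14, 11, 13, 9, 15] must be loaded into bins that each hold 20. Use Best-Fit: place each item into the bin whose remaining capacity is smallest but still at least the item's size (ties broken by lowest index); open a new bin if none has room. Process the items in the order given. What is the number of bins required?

6

1 → bin 1 (remaining 19)
6 → bin 1 (remaining 13)
12 → bin 1 (remaining 1)
14 → bin 2 (remaining 6)
14 → bin 3 (remaining 6)
11 → bin 4 (remaining 9)
13 → bin 5 (remaining 7)
9 → bin 4 (remaining 0)
15 → bin 6 (remaining 5)
Final bins: [1,6,12] [14] [14] [11,9] [13] [15].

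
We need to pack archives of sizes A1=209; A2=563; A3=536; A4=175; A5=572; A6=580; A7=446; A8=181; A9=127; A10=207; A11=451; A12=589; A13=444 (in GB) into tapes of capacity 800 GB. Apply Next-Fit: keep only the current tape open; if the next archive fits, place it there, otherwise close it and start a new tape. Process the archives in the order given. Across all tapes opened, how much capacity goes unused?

1320

A1 (209 GB) → tape 1 (remaining 591 GB)
A2 (563 GB) → tape 1 (remaining 28 GB)
A3 (536 GB) → tape 2 (remaining 264 GB)
A4 (175 GB) → tape 2 (remaining 89 GB)
A5 (572 GB) → tape 3 (remaining 228 GB)
A6 (580 GB) → tape 4 (remaining 220 GB)
A7 (446 GB) → tape 5 (remaining 354 GB)
A8 (181 GB) → tape 5 (remaining 173 GB)
A9 (127 GB) → tape 5 (remaining 46 GB)
A10 (207 GB) → tape 6 (remaining 593 GB)
A11 (451 GB) → tape 6 (remaining 142 GB)
A12 (589 GB) → tape 7 (remaining 211 GB)
A13 (444 GB) → tape 8 (remaining 356 GB)
8 tapes × 800 GB = 6400 GB; used 5080 GB; unused 1320 GB.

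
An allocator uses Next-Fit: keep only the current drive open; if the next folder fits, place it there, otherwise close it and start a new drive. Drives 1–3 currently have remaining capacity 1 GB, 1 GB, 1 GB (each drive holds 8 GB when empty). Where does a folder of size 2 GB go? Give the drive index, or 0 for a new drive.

0

Next-Fit only looks at drive 3, which has 1 GB free.
2 GB does not fit, so a new drive is opened.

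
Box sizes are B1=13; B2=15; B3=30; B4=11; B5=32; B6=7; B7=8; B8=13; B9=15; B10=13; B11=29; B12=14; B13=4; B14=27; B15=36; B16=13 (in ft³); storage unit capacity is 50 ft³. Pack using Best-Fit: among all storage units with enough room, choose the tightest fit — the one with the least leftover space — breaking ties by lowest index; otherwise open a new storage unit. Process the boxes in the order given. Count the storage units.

storage unit 1: place B1 (13 ft³), 37 ft³ left
storage unit 1: place B2 (15 ft³), 22 ft³ left
storage unit 2: place B3 (30 ft³), 20 ft³ left
storage unit 2: place B4 (11 ft³), 9 ft³ left
storage unit 3: place B5 (32 ft³), 18 ft³ left
storage unit 2: place B6 (7 ft³), 2 ft³ left
storage unit 3: place B7 (8 ft³), 10 ft³ left
storage unit 1: place B8 (13 ft³), 9 ft³ left
storage unit 4: place B9 (15 ft³), 35 ft³ left
storage unit 4: place B10 (13 ft³), 22 ft³ left
storage unit 5: place B11 (29 ft³), 21 ft³ left
storage unit 5: place B12 (14 ft³), 7 ft³ left
storage unit 5: place B13 (4 ft³), 3 ft³ left
storage unit 6: place B14 (27 ft³), 23 ft³ left
storage unit 7: place B15 (36 ft³), 14 ft³ left
storage unit 7: place B16 (13 ft³), 1 ft³ left
Final storage units: [13,15,13] [30,11,7] [32,8] [15,13] [29,14,4] [27] [36,13].

7 storage units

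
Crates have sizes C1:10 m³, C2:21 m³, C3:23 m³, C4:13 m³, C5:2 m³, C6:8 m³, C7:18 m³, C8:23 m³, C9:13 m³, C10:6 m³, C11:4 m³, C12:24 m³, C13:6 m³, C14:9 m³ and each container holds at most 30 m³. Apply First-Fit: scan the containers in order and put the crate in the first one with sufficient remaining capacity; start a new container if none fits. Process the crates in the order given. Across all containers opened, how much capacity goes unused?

30

Put C1 (10 m³) in container 1; 20 m³ remain.
Put C2 (21 m³) in container 2; 9 m³ remain.
Put C3 (23 m³) in container 3; 7 m³ remain.
Put C4 (13 m³) in container 1; 7 m³ remain.
Put C5 (2 m³) in container 1; 5 m³ remain.
Put C6 (8 m³) in container 2; 1 m³ remain.
Put C7 (18 m³) in container 4; 12 m³ remain.
Put C8 (23 m³) in container 5; 7 m³ remain.
Put C9 (13 m³) in container 6; 17 m³ remain.
Put C10 (6 m³) in container 3; 1 m³ remain.
Put C11 (4 m³) in container 1; 1 m³ remain.
Put C12 (24 m³) in container 7; 6 m³ remain.
Put C13 (6 m³) in container 4; 6 m³ remain.
Put C14 (9 m³) in container 6; 8 m³ remain.
7 containers × 30 m³ = 210 m³; used 180 m³; unused 30 m³.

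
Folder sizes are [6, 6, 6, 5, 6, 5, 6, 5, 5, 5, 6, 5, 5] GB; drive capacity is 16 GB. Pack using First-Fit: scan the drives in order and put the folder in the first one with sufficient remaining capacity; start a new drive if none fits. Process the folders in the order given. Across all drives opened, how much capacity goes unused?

drive 1: place 6 GB, 10 GB left
drive 1: place 6 GB, 4 GB left
drive 2: place 6 GB, 10 GB left
drive 2: place 5 GB, 5 GB left
drive 3: place 6 GB, 10 GB left
drive 2: place 5 GB, 0 GB left
drive 3: place 6 GB, 4 GB left
drive 4: place 5 GB, 11 GB left
drive 4: place 5 GB, 6 GB left
drive 4: place 5 GB, 1 GB left
drive 5: place 6 GB, 10 GB left
drive 5: place 5 GB, 5 GB left
drive 5: place 5 GB, 0 GB left
5 drives × 16 GB = 80 GB; used 71 GB; unused 9 GB.

9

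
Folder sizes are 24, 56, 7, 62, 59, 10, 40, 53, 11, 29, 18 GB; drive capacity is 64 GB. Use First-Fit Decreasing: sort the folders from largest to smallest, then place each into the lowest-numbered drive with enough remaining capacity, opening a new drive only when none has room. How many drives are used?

6

Sorted descending: 62, 59, 56, 53, 40, 29, 24, 18, 11, 10, 7.
62 GB → drive 1 (remaining 2 GB)
59 GB → drive 2 (remaining 5 GB)
56 GB → drive 3 (remaining 8 GB)
53 GB → drive 4 (remaining 11 GB)
40 GB → drive 5 (remaining 24 GB)
29 GB → drive 6 (remaining 35 GB)
24 GB → drive 5 (remaining 0 GB)
18 GB → drive 6 (remaining 17 GB)
11 GB → drive 4 (remaining 0 GB)
10 GB → drive 6 (remaining 7 GB)
7 GB → drive 3 (remaining 1 GB)
Final drives: [62] [59] [56,7] [53,11] [40,24] [29,18,10].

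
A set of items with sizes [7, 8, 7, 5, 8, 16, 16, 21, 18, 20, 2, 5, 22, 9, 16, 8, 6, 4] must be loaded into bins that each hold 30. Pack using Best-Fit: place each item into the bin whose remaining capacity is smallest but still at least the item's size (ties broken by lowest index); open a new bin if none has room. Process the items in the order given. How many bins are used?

8

7 → bin 1 (remaining 23)
8 → bin 1 (remaining 15)
7 → bin 1 (remaining 8)
5 → bin 1 (remaining 3)
8 → bin 2 (remaining 22)
16 → bin 2 (remaining 6)
16 → bin 3 (remaining 14)
21 → bin 4 (remaining 9)
18 → bin 5 (remaining 12)
20 → bin 6 (remaining 10)
2 → bin 1 (remaining 1)
5 → bin 2 (remaining 1)
22 → bin 7 (remaining 8)
9 → bin 4 (remaining 0)
16 → bin 8 (remaining 14)
8 → bin 7 (remaining 0)
6 → bin 6 (remaining 4)
4 → bin 6 (remaining 0)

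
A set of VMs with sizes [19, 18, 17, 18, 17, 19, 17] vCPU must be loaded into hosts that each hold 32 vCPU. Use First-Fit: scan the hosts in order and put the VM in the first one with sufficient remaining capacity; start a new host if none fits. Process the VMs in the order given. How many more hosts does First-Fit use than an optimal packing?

0

First-Fit: [19] [18] [17] [18] [17] [19] [17] → 7 hosts.
7 VMs exceed 16 vCPU (half the capacity), and no two of those can share a host, so at least 7 hosts are needed.
So 7 is already optimal.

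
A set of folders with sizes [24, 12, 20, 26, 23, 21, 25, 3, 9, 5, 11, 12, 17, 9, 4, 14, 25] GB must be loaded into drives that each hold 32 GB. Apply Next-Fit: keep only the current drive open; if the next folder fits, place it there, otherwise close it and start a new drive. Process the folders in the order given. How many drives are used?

10

Put 24 GB in drive 1; 8 GB remain.
Put 12 GB in drive 2; 20 GB remain.
Put 20 GB in drive 2; 0 GB remain.
Put 26 GB in drive 3; 6 GB remain.
Put 23 GB in drive 4; 9 GB remain.
Put 21 GB in drive 5; 11 GB remain.
Put 25 GB in drive 6; 7 GB remain.
Put 3 GB in drive 6; 4 GB remain.
Put 9 GB in drive 7; 23 GB remain.
Put 5 GB in drive 7; 18 GB remain.
Put 11 GB in drive 7; 7 GB remain.
Put 12 GB in drive 8; 20 GB remain.
Put 17 GB in drive 8; 3 GB remain.
Put 9 GB in drive 9; 23 GB remain.
Put 4 GB in drive 9; 19 GB remain.
Put 14 GB in drive 9; 5 GB remain.
Put 25 GB in drive 10; 7 GB remain.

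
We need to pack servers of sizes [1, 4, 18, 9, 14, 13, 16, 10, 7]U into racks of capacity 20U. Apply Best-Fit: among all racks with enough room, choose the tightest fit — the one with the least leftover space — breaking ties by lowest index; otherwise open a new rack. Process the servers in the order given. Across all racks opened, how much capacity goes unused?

rack 1: place 1U, 19U left
rack 1: place 4U, 15U left
rack 2: place 18U, 2U left
rack 1: place 9U, 6U left
rack 3: place 14U, 6U left
rack 4: place 13U, 7U left
rack 5: place 16U, 4U left
rack 6: place 10U, 10U left
rack 4: place 7U, 0U left
6 racks × 20U = 120U; used 92U; unused 28U.

28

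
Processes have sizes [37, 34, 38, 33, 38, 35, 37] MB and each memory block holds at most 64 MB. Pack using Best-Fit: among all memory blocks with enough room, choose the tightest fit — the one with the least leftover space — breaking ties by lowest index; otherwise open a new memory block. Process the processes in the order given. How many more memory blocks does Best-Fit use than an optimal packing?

Best-Fit: [37] [34] [38] [33] [38] [35] [37] → 7 memory blocks.
7 processes exceed 32 MB (half the capacity), and no two of those can share a memory block, so at least 7 memory blocks are needed.
So 7 is already optimal.

0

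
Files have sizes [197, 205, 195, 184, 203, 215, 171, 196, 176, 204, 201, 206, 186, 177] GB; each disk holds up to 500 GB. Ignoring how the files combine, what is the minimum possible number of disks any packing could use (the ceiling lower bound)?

Total size = 197 + 205 + 195 + 184 + 203 + 215 + 171 + 196 + 176 + 204 + 201 + 206 + 186 + 177 = 2716 GB.
⌈2716 / 500⌉ = 6.

6 disks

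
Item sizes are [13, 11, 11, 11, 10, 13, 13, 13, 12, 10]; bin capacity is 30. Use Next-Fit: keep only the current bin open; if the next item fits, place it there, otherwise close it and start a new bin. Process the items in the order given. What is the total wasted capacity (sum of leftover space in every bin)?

bin 1: place 13, 17 left
bin 1: place 11, 6 left
bin 2: place 11, 19 left
bin 2: place 11, 8 left
bin 3: place 10, 20 left
bin 3: place 13, 7 left
bin 4: place 13, 17 left
bin 4: place 13, 4 left
bin 5: place 12, 18 left
bin 5: place 10, 8 left
5 bins × 30 = 150; used 117; unused 33.

33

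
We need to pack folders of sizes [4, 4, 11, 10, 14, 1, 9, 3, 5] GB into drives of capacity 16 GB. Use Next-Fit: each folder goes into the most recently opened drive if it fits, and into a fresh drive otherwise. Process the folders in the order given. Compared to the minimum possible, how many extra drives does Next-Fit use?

Next-Fit: [4,4] [11] [10] [14,1] [9,3] [5] → 6 drives.
Total size 61 GB; any packing needs at least ⌈61/16⌉ = 4 drives.
An optimal packing achieves that bound: [14,1] [11,5] [10,4] [9,4,3] → 4 drives.
Excess: 6 − 4 = 2.

2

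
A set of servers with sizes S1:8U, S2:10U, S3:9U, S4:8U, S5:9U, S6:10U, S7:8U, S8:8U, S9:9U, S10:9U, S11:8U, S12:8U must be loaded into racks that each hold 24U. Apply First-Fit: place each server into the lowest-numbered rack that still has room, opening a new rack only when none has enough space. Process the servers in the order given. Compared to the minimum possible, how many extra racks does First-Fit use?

First-Fit: [8,10] [9,8] [9,10] [8,8,8] [9,9] [8] → 6 racks.
Total size 104U; any packing needs at least ⌈104/24⌉ = 5 racks.
An optimal packing achieves that bound: [10,10] [9,9] [9,9] [8,8,8] [8,8,8] → 5 racks.
Excess: 6 − 5 = 1.

1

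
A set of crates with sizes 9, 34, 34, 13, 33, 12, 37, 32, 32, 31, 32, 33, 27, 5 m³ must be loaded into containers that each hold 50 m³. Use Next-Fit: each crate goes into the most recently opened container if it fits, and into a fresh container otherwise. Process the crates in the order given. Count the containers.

container 1: place 9 m³, 41 m³ left
container 1: place 34 m³, 7 m³ left
container 2: place 34 m³, 16 m³ left
container 2: place 13 m³, 3 m³ left
container 3: place 33 m³, 17 m³ left
container 3: place 12 m³, 5 m³ left
container 4: place 37 m³, 13 m³ left
container 5: place 32 m³, 18 m³ left
container 6: place 32 m³, 18 m³ left
container 7: place 31 m³, 19 m³ left
container 8: place 32 m³, 18 m³ left
container 9: place 33 m³, 17 m³ left
container 10: place 27 m³, 23 m³ left
container 10: place 5 m³, 18 m³ left
Final containers: [9,34] [34,13] [33,12] [37] [32] [32] [31] [32] [33] [27,5].

10 containers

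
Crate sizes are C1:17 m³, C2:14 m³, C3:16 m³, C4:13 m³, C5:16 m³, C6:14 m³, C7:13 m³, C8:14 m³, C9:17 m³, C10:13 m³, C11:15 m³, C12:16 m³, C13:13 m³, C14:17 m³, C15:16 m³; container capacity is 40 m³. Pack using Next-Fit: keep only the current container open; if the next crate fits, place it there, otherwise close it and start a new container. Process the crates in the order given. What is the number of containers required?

C1 (17 m³) → container 1 (remaining 23 m³)
C2 (14 m³) → container 1 (remaining 9 m³)
C3 (16 m³) → container 2 (remaining 24 m³)
C4 (13 m³) → container 2 (remaining 11 m³)
C5 (16 m³) → container 3 (remaining 24 m³)
C6 (14 m³) → container 3 (remaining 10 m³)
C7 (13 m³) → container 4 (remaining 27 m³)
C8 (14 m³) → container 4 (remaining 13 m³)
C9 (17 m³) → container 5 (remaining 23 m³)
C10 (13 m³) → container 5 (remaining 10 m³)
C11 (15 m³) → container 6 (remaining 25 m³)
C12 (16 m³) → container 6 (remaining 9 m³)
C13 (13 m³) → container 7 (remaining 27 m³)
C14 (17 m³) → container 7 (remaining 10 m³)
C15 (16 m³) → container 8 (remaining 24 m³)

8 containers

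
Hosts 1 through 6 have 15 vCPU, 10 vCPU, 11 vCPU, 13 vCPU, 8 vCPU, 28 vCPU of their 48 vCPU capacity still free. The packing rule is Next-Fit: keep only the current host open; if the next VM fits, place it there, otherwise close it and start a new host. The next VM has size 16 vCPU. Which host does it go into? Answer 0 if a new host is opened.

Next-Fit only looks at host 6, which has 28 vCPU free.
16 vCPU fits there.

6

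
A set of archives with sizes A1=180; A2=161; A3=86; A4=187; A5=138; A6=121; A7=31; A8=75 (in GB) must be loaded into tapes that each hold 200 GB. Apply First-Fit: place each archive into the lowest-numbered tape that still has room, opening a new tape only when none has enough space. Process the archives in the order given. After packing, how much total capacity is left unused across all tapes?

A1 (180 GB) → tape 1 (remaining 20 GB)
A2 (161 GB) → tape 2 (remaining 39 GB)
A3 (86 GB) → tape 3 (remaining 114 GB)
A4 (187 GB) → tape 4 (remaining 13 GB)
A5 (138 GB) → tape 5 (remaining 62 GB)
A6 (121 GB) → tape 6 (remaining 79 GB)
A7 (31 GB) → tape 2 (remaining 8 GB)
A8 (75 GB) → tape 3 (remaining 39 GB)
6 tapes × 200 GB = 1200 GB; used 979 GB; unused 221 GB.

221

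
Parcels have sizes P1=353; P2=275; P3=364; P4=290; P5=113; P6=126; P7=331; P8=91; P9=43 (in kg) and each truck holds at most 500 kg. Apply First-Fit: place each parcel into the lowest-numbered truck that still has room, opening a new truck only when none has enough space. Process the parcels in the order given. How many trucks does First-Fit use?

5 trucks

P1 (353 kg) → truck 1 (remaining 147 kg)
P2 (275 kg) → truck 2 (remaining 225 kg)
P3 (364 kg) → truck 3 (remaining 136 kg)
P4 (290 kg) → truck 4 (remaining 210 kg)
P5 (113 kg) → truck 1 (remaining 34 kg)
P6 (126 kg) → truck 2 (remaining 99 kg)
P7 (331 kg) → truck 5 (remaining 169 kg)
P8 (91 kg) → truck 2 (remaining 8 kg)
P9 (43 kg) → truck 3 (remaining 93 kg)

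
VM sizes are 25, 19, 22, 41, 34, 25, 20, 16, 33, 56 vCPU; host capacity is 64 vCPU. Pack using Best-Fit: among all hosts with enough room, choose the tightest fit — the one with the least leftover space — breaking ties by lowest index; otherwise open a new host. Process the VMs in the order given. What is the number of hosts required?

25 vCPU → host 1 (remaining 39 vCPU)
19 vCPU → host 1 (remaining 20 vCPU)
22 vCPU → host 2 (remaining 42 vCPU)
41 vCPU → host 2 (remaining 1 vCPU)
34 vCPU → host 3 (remaining 30 vCPU)
25 vCPU → host 3 (remaining 5 vCPU)
20 vCPU → host 1 (remaining 0 vCPU)
16 vCPU → host 4 (remaining 48 vCPU)
33 vCPU → host 4 (remaining 15 vCPU)
56 vCPU → host 5 (remaining 8 vCPU)

5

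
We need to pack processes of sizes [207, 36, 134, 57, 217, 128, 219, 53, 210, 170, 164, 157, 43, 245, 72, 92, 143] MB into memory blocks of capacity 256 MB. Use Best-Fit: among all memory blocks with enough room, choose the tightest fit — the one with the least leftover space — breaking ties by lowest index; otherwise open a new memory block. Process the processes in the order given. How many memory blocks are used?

11

memory block 1: place 207 MB, 49 MB left
memory block 1: place 36 MB, 13 MB left
memory block 2: place 134 MB, 122 MB left
memory block 2: place 57 MB, 65 MB left
memory block 3: place 217 MB, 39 MB left
memory block 4: place 128 MB, 128 MB left
memory block 5: place 219 MB, 37 MB left
memory block 2: place 53 MB, 12 MB left
memory block 6: place 210 MB, 46 MB left
memory block 7: place 170 MB, 86 MB left
memory block 8: place 164 MB, 92 MB left
memory block 9: place 157 MB, 99 MB left
memory block 6: place 43 MB, 3 MB left
memory block 10: place 245 MB, 11 MB left
memory block 7: place 72 MB, 14 MB left
memory block 8: place 92 MB, 0 MB left
memory block 11: place 143 MB, 113 MB left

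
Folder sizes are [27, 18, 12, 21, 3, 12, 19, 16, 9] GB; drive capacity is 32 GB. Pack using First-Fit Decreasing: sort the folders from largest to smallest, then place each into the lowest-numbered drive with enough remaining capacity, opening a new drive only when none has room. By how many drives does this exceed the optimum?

0

First-Fit Decreasing: [27,3] [21,9] [19,12] [18,12] [16] → 5 drives.
Total size 137 GB; any packing needs at least ⌈137/32⌉ = 5 drives.
So 5 is already optimal.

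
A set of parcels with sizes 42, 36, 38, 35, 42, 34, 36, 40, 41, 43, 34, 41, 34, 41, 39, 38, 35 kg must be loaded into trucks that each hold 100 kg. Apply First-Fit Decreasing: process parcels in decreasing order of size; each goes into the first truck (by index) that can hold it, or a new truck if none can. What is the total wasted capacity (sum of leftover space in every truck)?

251

Sorted descending: 43, 42, 42, 41, 41, 41, 40, 39, 38, 38, 36, 36, 35, 35, 34, 34, 34.
43 kg → truck 1 (remaining 57 kg)
42 kg → truck 1 (remaining 15 kg)
42 kg → truck 2 (remaining 58 kg)
41 kg → truck 2 (remaining 17 kg)
41 kg → truck 3 (remaining 59 kg)
41 kg → truck 3 (remaining 18 kg)
40 kg → truck 4 (remaining 60 kg)
39 kg → truck 4 (remaining 21 kg)
38 kg → truck 5 (remaining 62 kg)
38 kg → truck 5 (remaining 24 kg)
36 kg → truck 6 (remaining 64 kg)
36 kg → truck 6 (remaining 28 kg)
35 kg → truck 7 (remaining 65 kg)
35 kg → truck 7 (remaining 30 kg)
34 kg → truck 8 (remaining 66 kg)
34 kg → truck 8 (remaining 32 kg)
34 kg → truck 9 (remaining 66 kg)
9 trucks × 100 kg = 900 kg; used 649 kg; unused 251 kg.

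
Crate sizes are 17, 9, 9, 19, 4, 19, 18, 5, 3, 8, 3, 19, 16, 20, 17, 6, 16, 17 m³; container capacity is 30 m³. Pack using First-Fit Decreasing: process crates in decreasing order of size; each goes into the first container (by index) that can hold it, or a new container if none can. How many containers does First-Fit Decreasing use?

10

Sorted descending: 20, 19, 19, 19, 18, 17, 17, 17, 16, 16, 9, 9, 8, 6, 5, 4, 3, 3.
container 1: place 20 m³, 10 m³ left
container 2: place 19 m³, 11 m³ left
container 3: place 19 m³, 11 m³ left
container 4: place 19 m³, 11 m³ left
container 5: place 18 m³, 12 m³ left
container 6: place 17 m³, 13 m³ left
container 7: place 17 m³, 13 m³ left
container 8: place 17 m³, 13 m³ left
container 9: place 16 m³, 14 m³ left
container 10: place 16 m³, 14 m³ left
container 1: place 9 m³, 1 m³ left
container 2: place 9 m³, 2 m³ left
container 3: place 8 m³, 3 m³ left
container 4: place 6 m³, 5 m³ left
container 4: place 5 m³, 0 m³ left
container 5: place 4 m³, 8 m³ left
container 3: place 3 m³, 0 m³ left
container 5: place 3 m³, 5 m³ left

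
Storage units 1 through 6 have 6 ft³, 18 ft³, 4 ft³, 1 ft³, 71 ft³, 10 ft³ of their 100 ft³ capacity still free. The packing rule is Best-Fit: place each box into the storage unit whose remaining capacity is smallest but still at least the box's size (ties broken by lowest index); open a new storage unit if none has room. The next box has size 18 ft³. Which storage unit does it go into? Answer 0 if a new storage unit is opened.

2

Storage units with room: storage unit 2 (18 ft³), storage unit 5 (71 ft³).
Tightest fit is storage unit 2 with 18 ft³ free.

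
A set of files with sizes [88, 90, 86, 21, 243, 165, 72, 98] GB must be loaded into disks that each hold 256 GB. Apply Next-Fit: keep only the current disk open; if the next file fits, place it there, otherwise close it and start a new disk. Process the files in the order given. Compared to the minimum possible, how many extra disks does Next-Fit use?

Next-Fit: [88,90] [86,21] [243] [165,72] [98] → 5 disks.
Total size 863 GB; any packing needs at least ⌈863/256⌉ = 4 disks.
An optimal packing achieves that bound: [243] [165,90] [98,88,21] [86,72] → 4 disks.
Excess: 5 − 4 = 1.

1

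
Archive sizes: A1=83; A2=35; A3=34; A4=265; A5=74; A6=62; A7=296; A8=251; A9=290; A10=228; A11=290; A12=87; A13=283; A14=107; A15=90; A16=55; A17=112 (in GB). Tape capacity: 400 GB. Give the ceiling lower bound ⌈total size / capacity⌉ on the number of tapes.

7

Total size = 83 + 35 + 34 + 265 + 74 + 62 + 296 + 251 + 290 + 228 + 290 + 87 + 283 + 107 + 90 + 55 + 112 = 2642 GB.
⌈2642 / 400⌉ = 7.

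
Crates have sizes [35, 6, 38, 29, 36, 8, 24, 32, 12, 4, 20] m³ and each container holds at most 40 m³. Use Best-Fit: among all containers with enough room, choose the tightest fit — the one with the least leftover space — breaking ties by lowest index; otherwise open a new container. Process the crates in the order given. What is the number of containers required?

7

container 1: place 35 m³, 5 m³ left
container 2: place 6 m³, 34 m³ left
container 3: place 38 m³, 2 m³ left
container 2: place 29 m³, 5 m³ left
container 4: place 36 m³, 4 m³ left
container 5: place 8 m³, 32 m³ left
container 5: place 24 m³, 8 m³ left
container 6: place 32 m³, 8 m³ left
container 7: place 12 m³, 28 m³ left
container 4: place 4 m³, 0 m³ left
container 7: place 20 m³, 8 m³ left
Final containers: [35] [6,29] [38] [36,4] [8,24] [32] [12,20].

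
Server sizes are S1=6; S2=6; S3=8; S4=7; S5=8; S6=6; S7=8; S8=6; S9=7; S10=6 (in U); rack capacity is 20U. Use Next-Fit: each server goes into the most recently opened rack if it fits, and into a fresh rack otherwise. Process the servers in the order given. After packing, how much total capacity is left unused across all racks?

Put S1 (6U) in rack 1; 14U remain.
Put S2 (6U) in rack 1; 8U remain.
Put S3 (8U) in rack 1; 0U remain.
Put S4 (7U) in rack 2; 13U remain.
Put S5 (8U) in rack 2; 5U remain.
Put S6 (6U) in rack 3; 14U remain.
Put S7 (8U) in rack 3; 6U remain.
Put S8 (6U) in rack 3; 0U remain.
Put S9 (7U) in rack 4; 13U remain.
Put S10 (6U) in rack 4; 7U remain.
4 racks × 20U = 80U; used 68U; unused 12U.

12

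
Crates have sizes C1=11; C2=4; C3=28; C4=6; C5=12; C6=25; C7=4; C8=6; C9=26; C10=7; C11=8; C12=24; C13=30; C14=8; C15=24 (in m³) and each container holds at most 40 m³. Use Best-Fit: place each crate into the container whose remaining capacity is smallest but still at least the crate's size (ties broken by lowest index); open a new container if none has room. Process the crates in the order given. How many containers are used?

7 containers

Put C1 (11 m³) in container 1; 29 m³ remain.
Put C2 (4 m³) in container 1; 25 m³ remain.
Put C3 (28 m³) in container 2; 12 m³ remain.
Put C4 (6 m³) in container 2; 6 m³ remain.
Put C5 (12 m³) in container 1; 13 m³ remain.
Put C6 (25 m³) in container 3; 15 m³ remain.
Put C7 (4 m³) in container 2; 2 m³ remain.
Put C8 (6 m³) in container 1; 7 m³ remain.
Put C9 (26 m³) in container 4; 14 m³ remain.
Put C10 (7 m³) in container 1; 0 m³ remain.
Put C11 (8 m³) in container 4; 6 m³ remain.
Put C12 (24 m³) in container 5; 16 m³ remain.
Put C13 (30 m³) in container 6; 10 m³ remain.
Put C14 (8 m³) in container 6; 2 m³ remain.
Put C15 (24 m³) in container 7; 16 m³ remain.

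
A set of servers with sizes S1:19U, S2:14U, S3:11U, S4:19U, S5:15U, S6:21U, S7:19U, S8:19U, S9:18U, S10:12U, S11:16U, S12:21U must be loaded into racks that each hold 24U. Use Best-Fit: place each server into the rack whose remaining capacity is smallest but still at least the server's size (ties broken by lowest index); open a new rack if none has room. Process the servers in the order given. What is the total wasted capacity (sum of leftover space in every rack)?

60

S1 (19U) → rack 1 (remaining 5U)
S2 (14U) → rack 2 (remaining 10U)
S3 (11U) → rack 3 (remaining 13U)
S4 (19U) → rack 4 (remaining 5U)
S5 (15U) → rack 5 (remaining 9U)
S6 (21U) → rack 6 (remaining 3U)
S7 (19U) → rack 7 (remaining 5U)
S8 (19U) → rack 8 (remaining 5U)
S9 (18U) → rack 9 (remaining 6U)
S10 (12U) → rack 3 (remaining 1U)
S11 (16U) → rack 10 (remaining 8U)
S12 (21U) → rack 11 (remaining 3U)
11 racks × 24U = 264U; used 204U; unused 60U.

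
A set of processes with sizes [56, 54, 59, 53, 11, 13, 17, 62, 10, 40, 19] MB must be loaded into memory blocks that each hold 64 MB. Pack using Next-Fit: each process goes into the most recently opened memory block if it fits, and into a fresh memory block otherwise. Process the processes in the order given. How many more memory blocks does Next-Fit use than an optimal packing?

1

Next-Fit: [56] [54] [59] [53,11] [13,17] [62] [10,40] [19] → 8 memory blocks.
Total size 394 MB; any packing needs at least ⌈394/64⌉ = 7 memory blocks.
An optimal packing achieves that bound: [62] [59] [56] [54,10] [53,11] [40,19] [17,13] → 7 memory blocks.
Excess: 8 − 7 = 1.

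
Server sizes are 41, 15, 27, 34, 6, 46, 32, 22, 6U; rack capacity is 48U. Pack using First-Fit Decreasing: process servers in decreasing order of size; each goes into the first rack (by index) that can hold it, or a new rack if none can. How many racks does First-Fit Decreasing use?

Sorted descending: 46, 41, 34, 32, 27, 22, 15, 6, 6.
46U → rack 1 (remaining 2U)
41U → rack 2 (remaining 7U)
34U → rack 3 (remaining 14U)
32U → rack 4 (remaining 16U)
27U → rack 5 (remaining 21U)
22U → rack 6 (remaining 26U)
15U → rack 4 (remaining 1U)
6U → rack 2 (remaining 1U)
6U → rack 3 (remaining 8U)
Final racks: [46] [41,6] [34,6] [32,15] [27] [22].

6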